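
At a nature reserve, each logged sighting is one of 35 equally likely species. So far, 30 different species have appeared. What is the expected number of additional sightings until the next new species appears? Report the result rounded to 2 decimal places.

7.00

Each sighting yields a new species with probability (35-30)/35 = 5/35, so the wait is geometric with mean 35/5.
E = 35/5 = 7.000.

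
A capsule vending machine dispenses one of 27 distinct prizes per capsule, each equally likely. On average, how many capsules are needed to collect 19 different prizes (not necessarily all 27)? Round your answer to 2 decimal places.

31.69

With k distinct prizes already seen, the next new one arrives after an expected 27/(27-k) capsules.
Sum over k = 0,...,18: E = 27/27 + 27/26 + 27/25 + ... + 27/10 + 27/9 = 31.687.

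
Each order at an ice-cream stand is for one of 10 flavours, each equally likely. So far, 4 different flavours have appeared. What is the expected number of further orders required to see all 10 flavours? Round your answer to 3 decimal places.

The wait to go from k to k+1 distinct flavours is geometric with mean 10/(10-k).
Sum over k = 4,...,9: E = 10/6 + 10/5 + 10/4 + 10/3 + 10/2 + 10/1 = 24.5000.

24.500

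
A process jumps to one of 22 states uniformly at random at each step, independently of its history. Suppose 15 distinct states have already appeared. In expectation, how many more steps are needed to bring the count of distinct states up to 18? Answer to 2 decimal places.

The wait to go from k to k+1 distinct states is geometric with mean 22/(22-k).
Sum over k = 15,...,17: E = 22/7 + 22/6 + 22/5 = 11.210.

11.21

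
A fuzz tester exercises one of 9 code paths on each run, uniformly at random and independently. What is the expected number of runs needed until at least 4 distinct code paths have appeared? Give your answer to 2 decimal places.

Going from k to k+1 distinct takes a geometric number of runs with mean 9/(9-k).
Sum over k = 0,...,3: E = 9/9 + 9/8 + 9/7 + 9/6 = 4.911.

4.91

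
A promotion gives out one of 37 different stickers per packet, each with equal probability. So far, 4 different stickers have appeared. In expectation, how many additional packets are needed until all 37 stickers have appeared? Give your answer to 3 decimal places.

From k distinct to k+1 distinct takes on average 37/(37-k) packets.
Sum over k = 4,...,36: E = 37/33 + 37/32 + 37/31 + ... + 37/2 + 37/1 = 151.2855.

151.286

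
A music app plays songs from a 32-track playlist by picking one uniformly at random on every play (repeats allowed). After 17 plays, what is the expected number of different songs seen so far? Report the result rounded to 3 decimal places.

For each song, P(seen in 17 plays) = 1 - (31/32)^17 = 0.4171.
By linearity of expectation, E[distinct seen] = 32·(1 - (31/32)^17) = 13.3470.

13.347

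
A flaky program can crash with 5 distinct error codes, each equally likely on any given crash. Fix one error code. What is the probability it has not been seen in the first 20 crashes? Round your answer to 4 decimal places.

0.0115

Each crash misses the fixed error code with probability (5-1)/5 = 4/5, independently.
P(still missing after 20) = (4/5)^20 = 0.01153.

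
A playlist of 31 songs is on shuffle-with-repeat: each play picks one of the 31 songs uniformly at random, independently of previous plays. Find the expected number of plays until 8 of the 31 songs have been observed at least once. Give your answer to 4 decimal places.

Going from k to k+1 distinct takes a geometric number of plays with mean 31/(31-k).
Sum over k = 0,...,7: E = 31/31 + 31/30 + 31/29 + ... + 31/25 + 31/24 = 9.08156.

9.0816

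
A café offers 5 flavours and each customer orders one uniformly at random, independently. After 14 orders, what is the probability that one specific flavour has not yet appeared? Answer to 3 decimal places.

0.044

Each order misses the fixed flavour with probability (5-1)/5 = 4/5, independently.
P(still missing after 14) = (4/5)^14 = 0.0440.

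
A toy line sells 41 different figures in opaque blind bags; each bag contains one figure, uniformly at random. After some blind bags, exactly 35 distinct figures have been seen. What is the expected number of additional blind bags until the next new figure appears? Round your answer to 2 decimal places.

6.83

Each blind bag yields a new figure with probability (41-35)/41 = 6/41, so the wait is geometric with mean 41/6.
E = 41/6 = 6.833.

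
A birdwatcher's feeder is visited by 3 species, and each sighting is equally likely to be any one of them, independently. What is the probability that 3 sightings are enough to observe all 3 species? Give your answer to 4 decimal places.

Let A_i be the event that species i is missing after 3 sightings. By inclusion–exclusion on the A_i,
P(all seen) = Σ_{j=0}^{3} (-1)^j C(3,j)((3-j)/3)^3
= 1.00000 - 0.88889 + 0.11111 - 0.00000
= 0.22222.

0.2222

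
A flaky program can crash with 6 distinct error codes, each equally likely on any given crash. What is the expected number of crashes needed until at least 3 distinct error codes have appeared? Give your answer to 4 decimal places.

3.7000

With k distinct error codes already seen, the next new one arrives after an expected 6/(6-k) crashes.
Sum over k = 0,...,2: E = 6/6 + 6/5 + 6/4 = 3.70000.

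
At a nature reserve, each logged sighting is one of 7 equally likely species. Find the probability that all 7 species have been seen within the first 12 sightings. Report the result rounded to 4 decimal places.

0.2285

By inclusion–exclusion over which species are missing,
P(all seen) = Σ_{j=0}^{7} (-1)^j C(7,j)((7-j)/7)^12
= 1.00000 - 1.10087 + 0.37041 - 0.04242 + 0.00134 - 0.00001 + 0.00000 - 0.00000
= 0.22845.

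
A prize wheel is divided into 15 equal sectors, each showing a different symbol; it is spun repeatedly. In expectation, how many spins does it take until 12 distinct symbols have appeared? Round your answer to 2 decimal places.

22.27

With k distinct symbols already seen, the next new one arrives after an expected 15/(15-k) spins.
Sum over k = 0,...,11: E = 15/15 + 15/14 + 15/13 + ... + 15/5 + 15/4 = 22.273.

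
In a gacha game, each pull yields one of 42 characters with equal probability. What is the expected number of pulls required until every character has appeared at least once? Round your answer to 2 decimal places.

After k distinct characters have appeared, the next pull gives a new one with probability (42-k)/42, so the expected wait for the (k+1)-th is 42/(42-k).
E[T] = 42/42 + 42/41 + 42/40 + ... + 42/2 + 42/1 = 42·H_{42}.
H_{42} = 4.327, so E[T] = 181.723.

181.72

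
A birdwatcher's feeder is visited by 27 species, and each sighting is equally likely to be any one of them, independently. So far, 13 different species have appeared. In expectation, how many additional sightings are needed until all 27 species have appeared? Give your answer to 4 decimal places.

The wait to go from k to k+1 distinct species is geometric with mean 27/(27-k).
Sum over k = 13,...,26: E = 27/14 + 27/13 + 27/12 + ... + 27/2 + 27/1 = 87.79218.

87.7922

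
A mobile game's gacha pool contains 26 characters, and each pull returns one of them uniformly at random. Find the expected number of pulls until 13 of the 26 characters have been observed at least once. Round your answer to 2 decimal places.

With k distinct characters already seen, the next new one arrives after an expected 26/(26-k) pulls.
Sum over k = 0,...,12: E = 26/26 + 26/25 + 26/24 + ... + 26/15 + 26/14 = 17.531.

17.53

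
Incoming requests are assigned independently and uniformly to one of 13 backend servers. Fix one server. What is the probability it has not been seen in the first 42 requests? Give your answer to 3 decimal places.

Each request misses the fixed server with probability (13-1)/13 = 12/13, independently.
P(still missing after 42) = (12/13)^42 = 0.0347.

0.035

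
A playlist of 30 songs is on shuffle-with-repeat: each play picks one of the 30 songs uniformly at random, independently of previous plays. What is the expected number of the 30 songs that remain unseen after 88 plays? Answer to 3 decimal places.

1.519

For each song, P(unseen after 88) = (29/30)^88 = 0.0506.
By linearity of expectation, E[unseen] = 30·(29/30)^88 = 1.5187.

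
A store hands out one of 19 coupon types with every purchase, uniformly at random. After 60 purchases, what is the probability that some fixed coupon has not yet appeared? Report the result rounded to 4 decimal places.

Each purchase misses the fixed coupon with probability (19-1)/19 = 18/19, independently.
P(still missing after 60) = (18/19)^60 = 0.03901.

0.0390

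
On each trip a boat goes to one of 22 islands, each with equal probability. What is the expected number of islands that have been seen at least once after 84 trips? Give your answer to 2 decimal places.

For each island, P(seen in 84 trips) = 1 - (21/22)^84 = 0.980.
By linearity of expectation, E[distinct seen] = 22·(1 - (21/22)^84) = 21.558.

21.56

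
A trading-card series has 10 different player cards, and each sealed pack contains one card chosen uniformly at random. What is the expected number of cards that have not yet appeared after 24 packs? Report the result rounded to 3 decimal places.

For each card, P(unseen after 24) = (9/10)^24 = 0.0798.
By linearity of expectation, E[unseen] = 10·(9/10)^24 = 0.7977.

0.798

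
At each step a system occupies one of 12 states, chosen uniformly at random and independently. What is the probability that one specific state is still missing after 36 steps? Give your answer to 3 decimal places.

On each step the fixed state fails to appear with probability 11/12.
P(still missing after 36) = (11/12)^36 = 0.0436.

0.044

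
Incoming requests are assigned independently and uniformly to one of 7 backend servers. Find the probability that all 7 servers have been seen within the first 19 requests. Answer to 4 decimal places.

0.6601

By inclusion–exclusion over which servers are missing,
P(all seen) = Σ_{j=0}^{7} (-1)^j C(7,j)((7-j)/7)^19
= 1.00000 - 0.37420 + 0.03514 - 0.00084 + 0.00000 - 0.00000 + 0.00000 - 0.00000
= 0.66009.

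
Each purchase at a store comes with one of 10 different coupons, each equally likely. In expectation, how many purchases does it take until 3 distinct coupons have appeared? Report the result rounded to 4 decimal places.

Going from k to k+1 distinct takes a geometric number of purchases with mean 10/(10-k).
Sum over k = 0,...,2: E = 10/10 + 10/9 + 10/8 = 3.36111.

3.3611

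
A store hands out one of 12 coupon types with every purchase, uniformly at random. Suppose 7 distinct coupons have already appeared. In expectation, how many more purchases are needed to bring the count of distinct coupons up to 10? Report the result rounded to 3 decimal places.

With k distinct coupons already seen, the next new one takes an expected 12/(12-k) purchases.
Sum over k = 7,...,9: E = 12/5 + 12/4 + 12/3 = 9.4000.

9.400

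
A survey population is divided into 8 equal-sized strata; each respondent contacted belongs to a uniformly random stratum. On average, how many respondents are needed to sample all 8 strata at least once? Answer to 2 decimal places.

After k distinct strata have appeared, the next respondent gives a new one with probability (8-k)/8, so the expected wait for the (k+1)-th is 8/(8-k).
E[T] = 8/8 + 8/7 + 8/6 + ... + 8/2 + 8/1 = 8·H_{8}.
H_{8} = 2.718, so E[T] = 21.743.

21.74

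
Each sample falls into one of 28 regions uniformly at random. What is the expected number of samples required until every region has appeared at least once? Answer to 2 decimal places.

109.96

The wait to go from k to k+1 distinct regions is geometric with mean 28/(28-k).
E[T] = 28/28 + 28/27 + 28/26 + ... + 28/2 + 28/1 = 28·H_{28}.
H_{28} = 3.927, so E[T] = 109.961.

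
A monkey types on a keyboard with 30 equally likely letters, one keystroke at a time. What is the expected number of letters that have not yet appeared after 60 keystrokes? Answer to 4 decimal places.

3.9240

For each letter, P(unseen after 60) = (29/30)^60 = 0.13080.
By linearity of expectation, E[unseen] = 30·(29/30)^60 = 3.92397.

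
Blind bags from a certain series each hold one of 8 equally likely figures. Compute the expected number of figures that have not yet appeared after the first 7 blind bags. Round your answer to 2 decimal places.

For each figure, P(unseen after 7) = (7/8)^7 = 0.393.
By linearity of expectation, E[unseen] = 8·(7/8)^7 = 3.142.

3.14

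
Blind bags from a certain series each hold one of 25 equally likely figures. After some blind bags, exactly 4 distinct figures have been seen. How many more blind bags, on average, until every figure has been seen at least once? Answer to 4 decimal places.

From k distinct to k+1 distinct takes on average 25/(25-k) blind bags.
Sum over k = 4,...,24: E = 25/21 + 25/20 + 25/19 + ... + 25/2 + 25/1 = 91.13397.

91.1340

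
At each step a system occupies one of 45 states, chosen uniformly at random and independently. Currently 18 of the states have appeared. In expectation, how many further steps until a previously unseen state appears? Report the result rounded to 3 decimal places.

The number of steps until the next new state is geometric with success probability 27/45, so its mean is 45/27.
E = 45/27 = 1.6667.

1.667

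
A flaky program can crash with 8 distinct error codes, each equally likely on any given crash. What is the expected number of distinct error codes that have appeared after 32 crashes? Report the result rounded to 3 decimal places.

7.888

For each error code, P(seen in 32 crashes) = 1 - (7/8)^32 = 0.9861.
By linearity of expectation, E[distinct seen] = 8·(1 - (7/8)^32) = 7.8885.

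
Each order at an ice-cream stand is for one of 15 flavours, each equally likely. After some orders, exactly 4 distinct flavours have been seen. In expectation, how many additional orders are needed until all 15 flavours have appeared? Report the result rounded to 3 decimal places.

45.298

With k distinct flavours already seen, the next new one takes an expected 15/(15-k) orders.
Sum over k = 4,...,14: E = 15/11 + 15/10 + 15/9 + ... + 15/2 + 15/1 = 45.2982.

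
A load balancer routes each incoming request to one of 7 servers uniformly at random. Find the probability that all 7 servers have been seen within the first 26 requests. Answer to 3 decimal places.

0.876

Let A_i be the event that server i is missing after 26 requests. By inclusion–exclusion on the A_i,
P(all seen) = Σ_{j=0}^{7} (-1)^j C(7,j)((7-j)/7)^26
= 1.0000 - 0.1272 + 0.0033 - 0.0000 + 0.0000 - 0.0000 + 0.0000 - 0.0000
= 0.8761.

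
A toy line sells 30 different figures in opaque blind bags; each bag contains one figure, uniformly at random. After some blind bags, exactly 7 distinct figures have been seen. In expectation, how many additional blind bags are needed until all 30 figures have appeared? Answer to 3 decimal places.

The wait to go from k to k+1 distinct figures is geometric with mean 30/(30-k).
Sum over k = 7,...,29: E = 30/23 + 30/22 + 30/21 + ... + 30/2 + 30/1 = 112.0287.

112.029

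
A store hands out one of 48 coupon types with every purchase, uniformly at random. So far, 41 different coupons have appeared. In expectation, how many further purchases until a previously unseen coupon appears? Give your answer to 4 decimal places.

6.8571

Each purchase yields a new coupon with probability (48-41)/48 = 7/48, so the wait is geometric with mean 48/7.
E = 48/7 = 6.85714.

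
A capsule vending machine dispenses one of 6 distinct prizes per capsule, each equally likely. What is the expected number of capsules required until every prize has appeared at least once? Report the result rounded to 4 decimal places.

The wait to go from k to k+1 distinct prizes is geometric with mean 6/(6-k).
E[T] = 6/6 + 6/5 + 6/4 + 6/3 + 6/2 + 6/1 = 6·H_{6}.
H_{6} = 2.45000, so E[T] = 14.70000.

14.7000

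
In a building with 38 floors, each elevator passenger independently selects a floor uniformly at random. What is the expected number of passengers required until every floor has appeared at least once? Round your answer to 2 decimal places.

The wait to go from k to k+1 distinct floors is geometric with mean 38/(38-k).
E[T] = 38/38 + 38/37 + 38/36 + ... + 38/2 + 38/1 = 38·H_{38}.
H_{38} = 4.228, so E[T] = 160.660.

160.66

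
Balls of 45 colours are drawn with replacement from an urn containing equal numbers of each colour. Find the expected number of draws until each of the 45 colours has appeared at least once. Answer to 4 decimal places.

197.7727

The wait to go from k to k+1 distinct colours is geometric with mean 45/(45-k).
E[T] = 45/45 + 45/44 + 45/43 + ... + 45/2 + 45/1 = 45·H_{45}.
H_{45} = 4.39495, so E[T] = 197.77267.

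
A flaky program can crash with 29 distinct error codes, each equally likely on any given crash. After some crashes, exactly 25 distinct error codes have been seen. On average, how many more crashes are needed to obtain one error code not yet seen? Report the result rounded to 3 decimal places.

The number of crashes until the next new error code is geometric with success probability 4/29, so its mean is 29/4.
E = 29/4 = 7.2500.

7.250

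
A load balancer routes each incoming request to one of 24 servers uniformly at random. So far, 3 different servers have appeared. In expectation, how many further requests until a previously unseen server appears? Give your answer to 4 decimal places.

1.1429

The number of requests until the next new server is geometric with success probability 21/24, so its mean is 24/21.
E = 24/21 = 1.14286.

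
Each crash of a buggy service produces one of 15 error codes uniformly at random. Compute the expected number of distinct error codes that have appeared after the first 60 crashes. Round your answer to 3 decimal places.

14.761

For each error code, P(seen in 60 crashes) = 1 - (14/15)^60 = 0.9841.
By linearity of expectation, E[distinct seen] = 15·(1 - (14/15)^60) = 14.7611.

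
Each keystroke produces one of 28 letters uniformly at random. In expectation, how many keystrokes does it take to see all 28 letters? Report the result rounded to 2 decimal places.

Split into phases: going from k distinct to k+1 distinct takes on average 28/(28-k) keystrokes.
E[T] = 28/28 + 28/27 + 28/26 + ... + 28/2 + 28/1 = 28·H_{28}.
H_{28} = 3.927, so E[T] = 109.961.

109.96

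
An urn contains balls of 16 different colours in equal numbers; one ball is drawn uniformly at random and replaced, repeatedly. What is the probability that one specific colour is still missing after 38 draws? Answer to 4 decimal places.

Each draw misses the fixed colour with probability (16-1)/16 = 15/16, independently.
P(still missing after 38) = (15/16)^38 = 0.08608.

0.0861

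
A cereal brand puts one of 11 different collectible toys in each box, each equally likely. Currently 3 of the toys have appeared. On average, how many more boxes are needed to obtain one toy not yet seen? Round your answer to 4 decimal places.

1.3750

The number of boxes until the next new toy is geometric with success probability 8/11, so its mean is 11/8.
E = 11/8 = 1.37500.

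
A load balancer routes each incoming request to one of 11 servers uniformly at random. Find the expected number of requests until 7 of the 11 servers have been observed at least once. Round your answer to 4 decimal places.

With k distinct servers already seen, the next new one arrives after an expected 11/(11-k) requests.
Sum over k = 0,...,6: E = 11/11 + 11/10 + 11/9 + ... + 11/6 + 11/5 = 10.30198.

10.3020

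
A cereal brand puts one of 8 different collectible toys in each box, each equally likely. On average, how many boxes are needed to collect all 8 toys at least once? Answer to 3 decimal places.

21.743

The wait to go from k to k+1 distinct toys is geometric with mean 8/(8-k).
E[T] = 8/8 + 8/7 + 8/6 + ... + 8/2 + 8/1 = 8·H_{8}.
H_{8} = 2.7179, so E[T] = 21.7429.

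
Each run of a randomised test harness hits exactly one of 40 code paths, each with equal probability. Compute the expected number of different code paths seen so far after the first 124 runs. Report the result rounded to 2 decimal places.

38.27

For each code path, P(seen in 124 runs) = 1 - (39/40)^124 = 0.957.
By linearity of expectation, E[distinct seen] = 40·(1 - (39/40)^124) = 38.268.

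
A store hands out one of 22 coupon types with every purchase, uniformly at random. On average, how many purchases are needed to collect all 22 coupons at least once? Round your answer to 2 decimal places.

Split into phases: going from k distinct to k+1 distinct takes on average 22/(22-k) purchases.
E[T] = 22/22 + 22/21 + 22/20 + ... + 22/2 + 22/1 = 22·H_{22}.
H_{22} = 3.691, so E[T] = 81.198.

81.20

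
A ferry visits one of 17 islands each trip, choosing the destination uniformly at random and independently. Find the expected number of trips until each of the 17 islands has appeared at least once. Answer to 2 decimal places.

Split into phases: going from k distinct to k+1 distinct takes on average 17/(17-k) trips.
E[T] = 17/17 + 17/16 + 17/15 + ... + 17/2 + 17/1 = 17·H_{17}.
H_{17} = 3.440, so E[T] = 58.472.

58.47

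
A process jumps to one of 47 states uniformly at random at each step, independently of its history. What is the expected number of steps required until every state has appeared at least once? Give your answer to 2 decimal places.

208.58

Split into phases: going from k distinct to k+1 distinct takes on average 47/(47-k) steps.
E[T] = 47/47 + 47/46 + 47/45 + ... + 47/2 + 47/1 = 47·H_{47}.
H_{47} = 4.438, so E[T] = 208.584.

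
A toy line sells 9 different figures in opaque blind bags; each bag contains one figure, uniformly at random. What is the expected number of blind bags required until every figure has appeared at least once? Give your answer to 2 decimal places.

25.46

Split into phases: going from k distinct to k+1 distinct takes on average 9/(9-k) blind bags.
E[T] = 9/9 + 9/8 + 9/7 + ... + 9/2 + 9/1 = 9·H_{9}.
H_{9} = 2.829, so E[T] = 25.461.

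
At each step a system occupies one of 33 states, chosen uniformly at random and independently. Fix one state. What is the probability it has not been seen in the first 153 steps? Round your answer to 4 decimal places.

On each step the fixed state fails to appear with probability 32/33.
P(still missing after 153) = (32/33)^153 = 0.00902.

0.0090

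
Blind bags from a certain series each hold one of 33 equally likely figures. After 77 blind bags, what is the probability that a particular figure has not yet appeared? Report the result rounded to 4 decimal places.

0.0935

On each blind bag the fixed figure fails to appear with probability 32/33.
P(still missing after 77) = (32/33)^77 = 0.09354.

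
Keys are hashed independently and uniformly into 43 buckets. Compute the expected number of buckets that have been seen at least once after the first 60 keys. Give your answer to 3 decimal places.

32.521

For each bucket, P(seen in 60 keys) = 1 - (42/43)^60 = 0.7563.
By linearity of expectation, E[distinct seen] = 43·(1 - (42/43)^60) = 32.5210.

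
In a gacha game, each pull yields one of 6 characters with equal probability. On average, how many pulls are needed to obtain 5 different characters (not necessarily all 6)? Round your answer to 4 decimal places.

Going from k to k+1 distinct takes a geometric number of pulls with mean 6/(6-k).
Sum over k = 0,...,4: E = 6/6 + 6/5 + 6/4 + 6/3 + 6/2 = 8.70000.

8.7000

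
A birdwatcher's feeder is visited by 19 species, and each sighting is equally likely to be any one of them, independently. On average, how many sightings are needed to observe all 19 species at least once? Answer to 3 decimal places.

After k distinct species have appeared, the next sighting gives a new one with probability (19-k)/19, so the expected wait for the (k+1)-th is 19/(19-k).
E[T] = 19/19 + 19/18 + 19/17 + ... + 19/2 + 19/1 = 19·H_{19}.
H_{19} = 3.5477, so E[T] = 67.4071.

67.407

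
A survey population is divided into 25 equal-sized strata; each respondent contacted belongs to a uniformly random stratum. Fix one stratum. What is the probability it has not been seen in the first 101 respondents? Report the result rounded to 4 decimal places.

0.0162

Each respondent misses the fixed stratum with probability (25-1)/25 = 24/25, independently.
P(still missing after 101) = (24/25)^101 = 0.01620.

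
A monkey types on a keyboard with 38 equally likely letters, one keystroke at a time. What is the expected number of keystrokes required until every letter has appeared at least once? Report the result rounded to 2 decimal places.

The wait to go from k to k+1 distinct letters is geometric with mean 38/(38-k).
E[T] = 38/38 + 38/37 + 38/36 + ... + 38/2 + 38/1 = 38·H_{38}.
H_{38} = 4.228, so E[T] = 160.660.

160.66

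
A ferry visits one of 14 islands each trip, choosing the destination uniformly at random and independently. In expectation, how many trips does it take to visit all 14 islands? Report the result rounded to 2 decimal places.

45.52

Split into phases: going from k distinct to k+1 distinct takes on average 14/(14-k) trips.
E[T] = 14/14 + 14/13 + 14/12 + ... + 14/2 + 14/1 = 14·H_{14}.
H_{14} = 3.252, so E[T] = 45.522.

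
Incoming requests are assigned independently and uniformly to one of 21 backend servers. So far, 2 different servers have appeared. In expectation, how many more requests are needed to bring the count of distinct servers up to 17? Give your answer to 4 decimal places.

With k distinct servers already seen, the next new one takes an expected 21/(21-k) requests.
Sum over k = 2,...,16: E = 21/19 + 21/18 + 21/17 + ... + 21/6 + 21/5 = 30.75253.

30.7525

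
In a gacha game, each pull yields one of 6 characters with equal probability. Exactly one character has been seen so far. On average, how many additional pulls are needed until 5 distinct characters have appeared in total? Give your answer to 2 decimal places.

7.70

With k distinct characters already seen, the next new one takes an expected 6/(6-k) pulls.
Sum over k = 1,...,4: E = 6/5 + 6/4 + 6/3 + 6/2 = 7.700.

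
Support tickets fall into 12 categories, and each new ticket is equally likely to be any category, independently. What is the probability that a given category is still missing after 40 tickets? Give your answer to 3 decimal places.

Each ticket misses the fixed category with probability (12-1)/12 = 11/12, independently.
P(still missing after 40) = (11/12)^40 = 0.0308.

0.031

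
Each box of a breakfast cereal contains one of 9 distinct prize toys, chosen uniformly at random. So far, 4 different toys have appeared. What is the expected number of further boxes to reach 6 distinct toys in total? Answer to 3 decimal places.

4.050

With k distinct toys already seen, the next new one takes an expected 9/(9-k) boxes.
Sum over k = 4,...,5: E = 9/5 + 9/4 = 4.0500.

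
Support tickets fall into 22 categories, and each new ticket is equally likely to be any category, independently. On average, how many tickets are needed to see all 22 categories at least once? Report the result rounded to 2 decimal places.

81.20

After k distinct categories have appeared, the next ticket gives a new one with probability (22-k)/22, so the expected wait for the (k+1)-th is 22/(22-k).
E[T] = 22/22 + 22/21 + 22/20 + ... + 22/2 + 22/1 = 22·H_{22}.
H_{22} = 3.691, so E[T] = 81.198.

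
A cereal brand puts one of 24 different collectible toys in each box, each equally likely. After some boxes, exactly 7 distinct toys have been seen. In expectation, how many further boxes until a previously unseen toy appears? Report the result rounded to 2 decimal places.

The number of boxes until the next new toy is geometric with success probability 17/24, so its mean is 24/17.
E = 24/17 = 1.412.

1.41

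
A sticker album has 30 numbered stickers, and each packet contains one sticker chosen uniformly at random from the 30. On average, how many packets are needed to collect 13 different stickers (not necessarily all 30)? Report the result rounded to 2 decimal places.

16.66

With k distinct stickers already seen, the next new one arrives after an expected 30/(30-k) packets.
Sum over k = 0,...,12: E = 30/30 + 30/29 + 30/28 + ... + 30/19 + 30/18 = 16.663.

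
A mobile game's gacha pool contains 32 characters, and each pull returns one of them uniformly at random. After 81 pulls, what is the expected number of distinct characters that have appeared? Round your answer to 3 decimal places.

29.555

For each character, P(seen in 81 pulls) = 1 - (31/32)^81 = 0.9236.
By linearity of expectation, E[distinct seen] = 32·(1 - (31/32)^81) = 29.5549.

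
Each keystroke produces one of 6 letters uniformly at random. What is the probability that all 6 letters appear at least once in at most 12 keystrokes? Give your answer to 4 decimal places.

Let A_i be the event that letter i is missing after 12 keystrokes. By inclusion–exclusion on the A_i,
P(all seen) = Σ_{j=0}^{6} (-1)^j C(6,j)((6-j)/6)^12
= 1.00000 - 0.67294 + 0.11561 - 0.00488 + 0.00003 - 0.00000 + 0.00000
= 0.43782.

0.4378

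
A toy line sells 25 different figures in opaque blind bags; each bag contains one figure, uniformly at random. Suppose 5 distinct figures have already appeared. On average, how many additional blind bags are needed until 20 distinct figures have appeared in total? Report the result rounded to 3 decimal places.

32.860

With k distinct figures already seen, the next new one takes an expected 25/(25-k) blind bags.
Sum over k = 5,...,19: E = 25/20 + 25/19 + 25/18 + ... + 25/7 + 25/6 = 32.8602.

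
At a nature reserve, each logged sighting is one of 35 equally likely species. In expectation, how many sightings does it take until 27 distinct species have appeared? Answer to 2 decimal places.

With k distinct species already seen, the next new one arrives after an expected 35/(35-k) sightings.
Sum over k = 0,...,26: E = 35/35 + 35/34 + 35/33 + ... + 35/10 + 35/9 = 50.012.

50.01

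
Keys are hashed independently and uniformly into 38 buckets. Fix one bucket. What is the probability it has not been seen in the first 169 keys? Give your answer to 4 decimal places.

Each key misses the fixed bucket with probability (38-1)/38 = 37/38, independently.
P(still missing after 169) = (37/38)^169 = 0.01103.

0.0110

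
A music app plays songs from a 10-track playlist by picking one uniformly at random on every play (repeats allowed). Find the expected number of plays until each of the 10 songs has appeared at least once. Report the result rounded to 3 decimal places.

29.290

The wait to go from k to k+1 distinct songs is geometric with mean 10/(10-k).
E[T] = 10/10 + 10/9 + 10/8 + ... + 10/2 + 10/1 = 10·H_{10}.
H_{10} = 2.9290, so E[T] = 29.2897.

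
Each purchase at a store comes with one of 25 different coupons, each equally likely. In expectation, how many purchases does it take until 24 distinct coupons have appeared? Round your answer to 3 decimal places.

70.399

With k distinct coupons already seen, the next new one arrives after an expected 25/(25-k) purchases.
Sum over k = 0,...,23: E = 25/25 + 25/24 + 25/23 + ... + 25/3 + 25/2 = 70.3990.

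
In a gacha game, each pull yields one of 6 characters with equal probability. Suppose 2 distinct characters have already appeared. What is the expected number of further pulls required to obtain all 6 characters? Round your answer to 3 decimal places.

12.500

With k distinct characters already seen, the next new one takes an expected 6/(6-k) pulls.
Sum over k = 2,...,5: E = 6/4 + 6/3 + 6/2 + 6/1 = 12.5000.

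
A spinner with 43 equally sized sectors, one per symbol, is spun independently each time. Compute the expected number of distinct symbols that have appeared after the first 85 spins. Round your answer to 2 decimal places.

37.18

For each symbol, P(seen in 85 spins) = 1 - (42/43)^85 = 0.865.
By linearity of expectation, E[distinct seen] = 43·(1 - (42/43)^85) = 37.181.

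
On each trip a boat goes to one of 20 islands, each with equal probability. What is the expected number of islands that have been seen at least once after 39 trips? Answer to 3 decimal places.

For each island, P(seen in 39 trips) = 1 - (19/20)^39 = 0.8647.
By linearity of expectation, E[distinct seen] = 20·(1 - (19/20)^39) = 17.2945.

17.294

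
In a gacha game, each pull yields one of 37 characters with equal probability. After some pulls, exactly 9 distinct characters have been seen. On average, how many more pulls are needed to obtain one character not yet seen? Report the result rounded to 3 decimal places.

Each pull yields a new character with probability (37-9)/37 = 28/37, so the wait is geometric with mean 37/28.
E = 37/28 = 1.3214.

1.321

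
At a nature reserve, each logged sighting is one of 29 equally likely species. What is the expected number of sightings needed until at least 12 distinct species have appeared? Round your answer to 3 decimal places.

Going from k to k+1 distinct takes a geometric number of sightings with mean 29/(29-k).
Sum over k = 0,...,11: E = 29/29 + 29/28 + 29/27 + ... + 29/19 + 29/18 = 15.1409.

15.141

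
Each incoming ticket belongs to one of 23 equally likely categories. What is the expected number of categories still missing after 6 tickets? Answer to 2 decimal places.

17.62

For each category, P(unseen after 6) = (22/23)^6 = 0.766.
By linearity of expectation, E[unseen] = 23·(22/23)^6 = 17.616.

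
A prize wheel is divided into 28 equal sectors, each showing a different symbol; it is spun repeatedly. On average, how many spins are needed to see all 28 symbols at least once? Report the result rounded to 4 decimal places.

The wait to go from k to k+1 distinct symbols is geometric with mean 28/(28-k).
E[T] = 28/28 + 28/27 + 28/26 + ... + 28/2 + 28/1 = 28·H_{28}.
H_{28} = 3.92717, so E[T] = 109.96079.

109.9608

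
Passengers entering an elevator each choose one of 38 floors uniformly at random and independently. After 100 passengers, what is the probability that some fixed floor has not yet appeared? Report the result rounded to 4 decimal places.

0.0695

On each passenger the fixed floor fails to appear with probability 37/38.
P(still missing after 100) = (37/38)^100 = 0.06947.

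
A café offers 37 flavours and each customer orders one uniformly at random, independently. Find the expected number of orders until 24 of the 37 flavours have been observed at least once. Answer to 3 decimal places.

37.794

Going from k to k+1 distinct takes a geometric number of orders with mean 37/(37-k).
Sum over k = 0,...,23: E = 37/37 + 37/36 + 37/35 + ... + 37/15 + 37/14 = 37.7937.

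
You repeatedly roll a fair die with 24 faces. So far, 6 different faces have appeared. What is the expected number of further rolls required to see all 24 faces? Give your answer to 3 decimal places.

83.883

With k distinct faces already seen, the next new one takes an expected 24/(24-k) rolls.
Sum over k = 6,...,23: E = 24/18 + 24/17 + 24/16 + ... + 24/2 + 24/1 = 83.8826.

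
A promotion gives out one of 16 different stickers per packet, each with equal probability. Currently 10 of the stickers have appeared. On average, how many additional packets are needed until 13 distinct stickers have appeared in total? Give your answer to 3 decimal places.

The wait to go from k to k+1 distinct stickers is geometric with mean 16/(16-k).
Sum over k = 10,...,12: E = 16/6 + 16/5 + 16/4 = 9.8667.

9.867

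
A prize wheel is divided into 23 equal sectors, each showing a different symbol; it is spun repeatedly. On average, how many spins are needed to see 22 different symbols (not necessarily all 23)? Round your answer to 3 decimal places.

Going from k to k+1 distinct takes a geometric number of spins with mean 23/(23-k).
Sum over k = 0,...,21: E = 23/23 + 23/22 + 23/21 + ... + 23/3 + 23/2 = 62.8887.

62.889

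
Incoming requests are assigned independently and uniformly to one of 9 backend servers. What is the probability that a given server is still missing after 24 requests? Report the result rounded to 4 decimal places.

0.0592

On each request the fixed server fails to appear with probability 8/9.
P(still missing after 24) = (8/9)^24 = 0.05920.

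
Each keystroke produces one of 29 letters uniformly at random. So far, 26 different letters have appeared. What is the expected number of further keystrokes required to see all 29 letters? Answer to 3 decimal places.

53.167

From k distinct to k+1 distinct takes on average 29/(29-k) keystrokes.
Sum over k = 26,...,28: E = 29/3 + 29/2 + 29/1 = 53.1667.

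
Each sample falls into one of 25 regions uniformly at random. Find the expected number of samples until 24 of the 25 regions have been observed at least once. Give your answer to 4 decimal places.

With k distinct regions already seen, the next new one arrives after an expected 25/(25-k) samples.
Sum over k = 0,...,23: E = 25/25 + 25/24 + 25/23 + ... + 25/3 + 25/2 = 70.39895.

70.3990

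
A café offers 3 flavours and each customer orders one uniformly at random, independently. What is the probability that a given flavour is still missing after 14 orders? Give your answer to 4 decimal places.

On each order the fixed flavour fails to appear with probability 2/3.
P(still missing after 14) = (2/3)^14 = 0.00343.

0.0034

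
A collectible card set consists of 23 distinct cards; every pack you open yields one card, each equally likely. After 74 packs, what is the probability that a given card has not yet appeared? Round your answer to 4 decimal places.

0.0373

Each pack misses the fixed card with probability (23-1)/23 = 22/23, independently.
P(still missing after 74) = (22/23)^74 = 0.03728.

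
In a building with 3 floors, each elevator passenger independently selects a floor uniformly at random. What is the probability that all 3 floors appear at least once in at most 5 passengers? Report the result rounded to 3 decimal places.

Let A_i be the event that floor i is missing after 5 passengers. By inclusion–exclusion on the A_i,
P(all seen) = Σ_{j=0}^{3} (-1)^j C(3,j)((3-j)/3)^5
= 1.0000 - 0.3951 + 0.0123 - 0.0000
= 0.6173.

0.617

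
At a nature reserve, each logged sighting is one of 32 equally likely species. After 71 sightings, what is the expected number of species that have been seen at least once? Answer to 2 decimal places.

For each species, P(seen in 71 sightings) = 1 - (31/32)^71 = 0.895.
By linearity of expectation, E[distinct seen] = 32·(1 - (31/32)^71) = 28.641.

28.64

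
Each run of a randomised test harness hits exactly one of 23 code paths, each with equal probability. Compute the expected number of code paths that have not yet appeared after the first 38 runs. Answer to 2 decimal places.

For each code path, P(unseen after 38) = (22/23)^38 = 0.185.
By linearity of expectation, E[unseen] = 23·(22/23)^38 = 4.247.

4.25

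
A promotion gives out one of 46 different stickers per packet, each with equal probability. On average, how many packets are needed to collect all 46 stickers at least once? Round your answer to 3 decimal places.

After k distinct stickers have appeared, the next packet gives a new one with probability (46-k)/46, so the expected wait for the (k+1)-th is 46/(46-k).
E[T] = 46/46 + 46/45 + 46/44 + ... + 46/2 + 46/1 = 46·H_{46}.
H_{46} = 4.4167, so E[T] = 203.1676.

203.168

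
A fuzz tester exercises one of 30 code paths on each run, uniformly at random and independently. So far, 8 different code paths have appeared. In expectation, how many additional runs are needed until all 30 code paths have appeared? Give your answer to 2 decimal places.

The wait to go from k to k+1 distinct code paths is geometric with mean 30/(30-k).
Sum over k = 8,...,29: E = 30/22 + 30/21 + 30/20 + ... + 30/2 + 30/1 = 110.724.

110.72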